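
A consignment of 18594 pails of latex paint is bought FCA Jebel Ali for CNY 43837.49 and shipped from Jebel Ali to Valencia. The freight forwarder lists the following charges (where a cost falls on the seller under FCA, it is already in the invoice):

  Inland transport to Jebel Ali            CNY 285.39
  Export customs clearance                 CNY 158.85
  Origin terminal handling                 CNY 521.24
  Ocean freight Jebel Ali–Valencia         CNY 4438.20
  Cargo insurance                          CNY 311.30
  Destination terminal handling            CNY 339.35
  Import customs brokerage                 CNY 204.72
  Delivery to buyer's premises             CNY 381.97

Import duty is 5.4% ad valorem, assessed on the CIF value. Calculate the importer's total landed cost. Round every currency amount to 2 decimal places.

Total landed cost: CNY 52686.11

FCA: the seller delivers export-cleared goods to the carrier; the buyer bears costs from that point.
Already in the invoice (seller's account under FCA): inland to port, export clearance — exclude.
CIF value = FCA price + origin terminal + freight + insurance = 43837.49 + 521.24 + 4438.20 + 311.30 = 49108.23
Import duty = 49108.23 × 5.4% = 2651.84
Buyer bears: origin terminal 521.24 + freight 4438.20 + insurance 311.30 + destination terminal 339.35 + brokerage 204.72 + delivery 381.97 + duty 2651.84 = 8848.62
Landed cost = invoice 43837.49 + 8848.62 = 52686.11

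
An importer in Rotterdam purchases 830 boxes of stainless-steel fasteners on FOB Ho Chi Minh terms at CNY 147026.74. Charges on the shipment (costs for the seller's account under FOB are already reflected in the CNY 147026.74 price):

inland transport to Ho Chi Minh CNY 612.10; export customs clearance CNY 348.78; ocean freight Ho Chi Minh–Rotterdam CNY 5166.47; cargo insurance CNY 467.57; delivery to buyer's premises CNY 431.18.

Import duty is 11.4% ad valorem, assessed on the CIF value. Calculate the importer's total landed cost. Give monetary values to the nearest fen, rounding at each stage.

FOB: the seller bears costs until goods are on board at the origin port; the buyer bears freight, insurance and all costs thereafter.
Already in the invoice (seller's account under FOB): inland to port, export clearance — exclude.
CIF value = FOB price + freight + insurance = 147026.74 + 5166.47 + 467.57 = 152660.78
Import duty = 152660.78 × 11.4% = 17403.33
Buyer bears: freight 5166.47 + insurance 467.57 + delivery 431.18 + duty 17403.33 = 23468.55
Landed cost = invoice 147026.74 + 23468.55 = 170495.29

Total landed cost: CNY 170495.29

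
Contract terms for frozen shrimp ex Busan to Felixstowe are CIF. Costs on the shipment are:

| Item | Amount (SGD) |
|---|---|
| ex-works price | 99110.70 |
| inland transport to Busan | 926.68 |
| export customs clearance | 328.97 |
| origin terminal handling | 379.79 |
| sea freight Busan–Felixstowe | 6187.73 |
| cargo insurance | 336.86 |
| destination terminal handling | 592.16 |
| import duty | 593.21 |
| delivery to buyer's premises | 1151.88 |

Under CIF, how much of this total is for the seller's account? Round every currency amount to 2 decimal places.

Seller's account: SGD 107270.73

CIF: the seller pays costs through ocean freight and marine insurance to the destination port.
Seller's account: goods 99110.70 + inland to port 926.68 + export clearance 328.97 + origin terminal 379.79 + freight 6187.73 + insurance 336.86 = 107270.73
Buyer's account: destination terminal 592.16 + duty 593.21 + delivery 1151.88 = 2337.25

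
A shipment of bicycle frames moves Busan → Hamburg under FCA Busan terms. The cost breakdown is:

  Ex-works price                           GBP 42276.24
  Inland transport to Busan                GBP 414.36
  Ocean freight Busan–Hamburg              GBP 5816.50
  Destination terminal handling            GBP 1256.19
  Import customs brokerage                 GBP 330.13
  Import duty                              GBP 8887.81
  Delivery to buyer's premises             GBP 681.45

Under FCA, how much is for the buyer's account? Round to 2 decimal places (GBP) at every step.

Buyer's account: GBP 16972.08

FCA: the seller delivers export-cleared goods to the carrier; the buyer bears costs from that point.
Seller's account: goods 42276.24 + inland to port 414.36 = 42690.60
Buyer's account: freight 5816.50 + destination terminal 1256.19 + brokerage 330.13 + duty 8887.81 + delivery 681.45 = 16972.08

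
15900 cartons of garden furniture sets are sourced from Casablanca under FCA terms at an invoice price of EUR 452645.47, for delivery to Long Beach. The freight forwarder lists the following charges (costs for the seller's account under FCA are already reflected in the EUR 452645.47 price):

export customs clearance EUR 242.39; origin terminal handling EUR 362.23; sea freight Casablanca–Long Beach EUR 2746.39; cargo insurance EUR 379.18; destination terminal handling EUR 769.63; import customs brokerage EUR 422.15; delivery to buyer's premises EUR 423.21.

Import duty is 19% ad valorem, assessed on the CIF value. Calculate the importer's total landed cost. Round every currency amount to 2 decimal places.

FCA: the seller delivers export-cleared goods to the carrier; the buyer bears costs from that point.
Already in the invoice (seller's account under FCA): export clearance — exclude.
CIF value = FCA price + origin terminal + freight + insurance = 452645.47 + 362.23 + 2746.39 + 379.18 = 456133.27
Import duty = 456133.27 × 19% = 86665.32
Buyer bears: origin terminal 362.23 + freight 2746.39 + insurance 379.18 + destination terminal 769.63 + brokerage 422.15 + delivery 423.21 + duty 86665.32 = 91768.11
Landed cost = invoice 452645.47 + 91768.11 = 544413.58

Total landed cost: EUR 544413.58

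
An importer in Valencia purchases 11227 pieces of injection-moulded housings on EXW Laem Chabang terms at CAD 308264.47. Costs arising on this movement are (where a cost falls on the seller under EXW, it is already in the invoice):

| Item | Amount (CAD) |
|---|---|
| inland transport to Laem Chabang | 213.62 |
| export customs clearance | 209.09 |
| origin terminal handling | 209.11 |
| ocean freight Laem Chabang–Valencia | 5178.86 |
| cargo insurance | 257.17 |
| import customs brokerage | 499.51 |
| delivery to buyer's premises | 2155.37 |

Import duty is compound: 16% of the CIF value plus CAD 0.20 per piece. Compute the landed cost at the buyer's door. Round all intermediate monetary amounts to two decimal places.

EXW: the seller makes goods available at their premises; the buyer bears all onward costs.
CIF value = EXW price + inland to port + export clearance + origin terminal + freight + insurance = 308264.47 + 213.62 + 209.09 + 209.11 + 5178.86 + 257.17 = 314332.32
Ad valorem component: 314332.32 × 16% = 50293.17
Specific component: 11227 × 0.20 = 2245.40
Import duty = 50293.17 + 2245.40 = 52538.57
Buyer bears: inland to port 213.62 + export clearance 209.09 + origin terminal 209.11 + freight 5178.86 + insurance 257.17 + brokerage 499.51 + delivery 2155.37 + duty 52538.57 = 61261.30
Landed cost = invoice 308264.47 + 61261.30 = 369525.77

Total landed cost: CAD 369525.77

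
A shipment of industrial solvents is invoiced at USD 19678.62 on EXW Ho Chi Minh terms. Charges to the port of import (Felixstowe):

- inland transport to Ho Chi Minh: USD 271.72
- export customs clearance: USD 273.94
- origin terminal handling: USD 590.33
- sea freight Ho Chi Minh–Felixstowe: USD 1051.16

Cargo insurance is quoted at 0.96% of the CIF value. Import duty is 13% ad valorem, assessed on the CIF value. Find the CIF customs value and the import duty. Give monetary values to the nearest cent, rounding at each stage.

Let C be the CIF value. C = EXW price + pre-shipment costs + freight + 0.96% × C
C − 0.96% × C = 19678.62 + 271.72 + 273.94 + 590.33 + 1051.16
0.9904 × C = 21865.77
C = 21865.77 / 0.9904 = 22077.72
Insurance premium = 0.96% × 22077.72 = 211.95
Import duty = 22077.72 × 13% = 2870.10

CIF value: USD 22077.72; import duty: USD 2870.10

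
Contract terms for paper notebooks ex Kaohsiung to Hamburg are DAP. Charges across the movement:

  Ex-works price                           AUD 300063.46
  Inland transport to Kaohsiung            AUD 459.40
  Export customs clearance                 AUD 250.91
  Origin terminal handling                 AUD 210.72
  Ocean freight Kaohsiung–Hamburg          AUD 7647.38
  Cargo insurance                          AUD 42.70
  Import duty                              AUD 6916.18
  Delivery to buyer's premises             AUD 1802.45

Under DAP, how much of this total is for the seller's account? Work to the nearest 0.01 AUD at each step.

Seller's account: AUD 310477.02

DAP: the seller bears all costs to the named destination except import duty and clearance.
Seller's account: goods 300063.46 + inland to port 459.40 + export clearance 250.91 + origin terminal 210.72 + freight 7647.38 + insurance 42.70 + delivery 1802.45 = 310477.02
Buyer's account: duty 6916.18 = 6916.18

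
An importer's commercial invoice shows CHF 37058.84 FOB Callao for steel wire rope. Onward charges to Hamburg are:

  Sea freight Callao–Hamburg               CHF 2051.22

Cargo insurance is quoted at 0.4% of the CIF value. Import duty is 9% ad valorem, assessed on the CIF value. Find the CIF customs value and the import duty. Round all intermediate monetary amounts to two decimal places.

CIF value: CHF 39267.13; import duty: CHF 3534.04

Let C be the CIF value. C = FOB price + freight + 0.4% × C
C − 0.4% × C = 37058.84 + 2051.22
0.996 × C = 39110.06
C = 39110.06 / 0.996 = 39267.13
Insurance premium = 0.4% × 39267.13 = 157.07
Import duty = 39267.13 × 9% = 3534.04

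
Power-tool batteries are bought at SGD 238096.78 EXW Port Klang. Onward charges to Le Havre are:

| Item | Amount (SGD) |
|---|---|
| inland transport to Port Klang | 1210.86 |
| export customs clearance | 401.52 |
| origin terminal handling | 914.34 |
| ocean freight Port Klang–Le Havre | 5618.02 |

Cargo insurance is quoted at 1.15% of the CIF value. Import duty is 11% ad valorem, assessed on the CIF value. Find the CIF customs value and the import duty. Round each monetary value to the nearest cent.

CIF value: SGD 249106.24; import duty: SGD 27401.69

Let C be the CIF value. C = EXW price + pre-shipment costs + freight + 1.15% × C
C − 1.15% × C = 238096.78 + 1210.86 + 401.52 + 914.34 + 5618.02
0.9885 × C = 246241.52
C = 246241.52 / 0.9885 = 249106.24
Insurance premium = 1.15% × 249106.24 = 2864.72
Import duty = 249106.24 × 11% = 27401.69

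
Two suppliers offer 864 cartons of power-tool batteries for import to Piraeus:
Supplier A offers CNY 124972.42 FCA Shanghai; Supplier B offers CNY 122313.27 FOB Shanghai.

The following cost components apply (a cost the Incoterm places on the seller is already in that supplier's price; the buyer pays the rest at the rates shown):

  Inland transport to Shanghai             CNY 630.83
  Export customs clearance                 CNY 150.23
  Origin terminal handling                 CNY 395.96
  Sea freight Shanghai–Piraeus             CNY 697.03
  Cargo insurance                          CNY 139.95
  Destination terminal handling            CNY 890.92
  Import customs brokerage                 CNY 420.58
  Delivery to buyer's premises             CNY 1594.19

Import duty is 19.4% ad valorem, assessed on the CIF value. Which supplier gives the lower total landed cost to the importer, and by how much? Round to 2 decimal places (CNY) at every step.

Supplier A (FCA):
CIF value = FCA price + origin terminal + freight + insurance = 124972.42 + 395.96 + 697.03 + 139.95 = 126205.36
Import duty = 126205.36 × 19.4% = 24483.84
Buyer bears (A): 395.96 + 697.03 + 139.95 + 890.92 + 420.58 + 1594.19 = 4138.63
Landed cost (A) = invoice 124972.42 + 4138.63 + duty 24483.84 = 153594.89
Supplier B (FOB):
CIF value = FOB price + freight + insurance = 122313.27 + 697.03 + 139.95 = 123150.25
Import duty = 123150.25 × 19.4% = 23891.15
Buyer bears (B): 697.03 + 139.95 + 890.92 + 420.58 + 1594.19 = 3742.67
Landed cost (B) = invoice 122313.27 + 3742.67 + duty 23891.15 = 149947.09
Difference = |153594.89 − 149947.09| = 3647.80

Supplier B is cheaper by CNY 3647.80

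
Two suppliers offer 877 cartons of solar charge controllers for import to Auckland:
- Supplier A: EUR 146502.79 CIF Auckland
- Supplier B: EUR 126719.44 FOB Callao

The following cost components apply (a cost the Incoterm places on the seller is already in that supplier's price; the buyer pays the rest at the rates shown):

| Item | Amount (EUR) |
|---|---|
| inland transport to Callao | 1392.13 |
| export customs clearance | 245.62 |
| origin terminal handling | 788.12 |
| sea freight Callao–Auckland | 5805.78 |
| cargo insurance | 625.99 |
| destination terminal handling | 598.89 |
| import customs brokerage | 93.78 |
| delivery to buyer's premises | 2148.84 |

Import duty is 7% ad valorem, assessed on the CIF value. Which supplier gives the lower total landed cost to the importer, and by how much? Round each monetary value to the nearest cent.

Supplier B is cheaper by EUR 14286.20

Supplier A (CIF):
The CIF price already equals the CIF value: 146502.79
Import duty = 146502.79 × 7% = 10255.20
Buyer bears (A): 598.89 + 93.78 + 2148.84 = 2841.51
Landed cost (A) = invoice 146502.79 + 2841.51 + duty 10255.20 = 159599.50
Supplier B (FOB):
CIF value = FOB price + freight + insurance = 126719.44 + 5805.78 + 625.99 = 133151.21
Import duty = 133151.21 × 7% = 9320.58
Buyer bears (B): 5805.78 + 625.99 + 598.89 + 93.78 + 2148.84 = 9273.28
Landed cost (B) = invoice 126719.44 + 9273.28 + duty 9320.58 = 145313.30
Difference = |159599.50 − 145313.30| = 14286.20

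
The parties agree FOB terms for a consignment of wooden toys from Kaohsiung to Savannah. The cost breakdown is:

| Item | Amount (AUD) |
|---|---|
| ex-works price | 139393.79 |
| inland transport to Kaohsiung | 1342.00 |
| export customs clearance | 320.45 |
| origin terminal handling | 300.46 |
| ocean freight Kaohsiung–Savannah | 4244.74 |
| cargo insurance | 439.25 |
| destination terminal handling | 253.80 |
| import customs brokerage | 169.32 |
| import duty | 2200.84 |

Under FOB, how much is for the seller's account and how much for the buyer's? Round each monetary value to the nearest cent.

FOB: the seller bears costs until goods are on board at the origin port; the buyer bears freight, insurance and all costs thereafter.
Seller's account: goods 139393.79 + inland to port 1342.00 + export clearance 320.45 + origin terminal 300.46 = 141356.70
Buyer's account: freight 4244.74 + insurance 439.25 + destination terminal 253.80 + brokerage 169.32 + duty 2200.84 = 7307.95

Seller: AUD 141356.70; buyer: AUD 7307.95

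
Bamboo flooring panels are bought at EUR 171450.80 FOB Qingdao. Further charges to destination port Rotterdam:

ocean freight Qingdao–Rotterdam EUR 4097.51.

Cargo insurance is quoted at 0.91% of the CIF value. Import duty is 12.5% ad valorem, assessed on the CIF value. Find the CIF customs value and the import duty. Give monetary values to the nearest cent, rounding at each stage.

CIF value: EUR 177160.47; import duty: EUR 22145.06

Let C be the CIF value. C = FOB price + freight + 0.91% × C
C − 0.91% × C = 171450.80 + 4097.51
0.9909 × C = 175548.31
C = 175548.31 / 0.9909 = 177160.47
Insurance premium = 0.91% × 177160.47 = 1612.16
Import duty = 177160.47 × 12.5% = 22145.06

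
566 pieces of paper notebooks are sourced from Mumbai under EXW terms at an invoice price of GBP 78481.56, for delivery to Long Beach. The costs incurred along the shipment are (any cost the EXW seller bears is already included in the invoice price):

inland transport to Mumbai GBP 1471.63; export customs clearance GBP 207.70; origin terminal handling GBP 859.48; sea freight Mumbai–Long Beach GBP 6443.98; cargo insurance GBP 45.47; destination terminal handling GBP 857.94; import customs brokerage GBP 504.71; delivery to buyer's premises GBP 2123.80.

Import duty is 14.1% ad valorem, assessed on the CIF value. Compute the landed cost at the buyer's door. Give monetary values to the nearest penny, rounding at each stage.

Total landed cost: GBP 103335.15

EXW: the seller makes goods available at their premises; the buyer bears all onward costs.
CIF value = EXW price + inland to port + export clearance + origin terminal + freight + insurance = 78481.56 + 1471.63 + 207.70 + 859.48 + 6443.98 + 45.47 = 87509.82
Import duty = 87509.82 × 14.1% = 12338.88
Buyer bears: inland to port 1471.63 + export clearance 207.70 + origin terminal 859.48 + freight 6443.98 + insurance 45.47 + destination terminal 857.94 + brokerage 504.71 + delivery 2123.80 + duty 12338.88 = 24853.59
Landed cost = invoice 78481.56 + 24853.59 = 103335.15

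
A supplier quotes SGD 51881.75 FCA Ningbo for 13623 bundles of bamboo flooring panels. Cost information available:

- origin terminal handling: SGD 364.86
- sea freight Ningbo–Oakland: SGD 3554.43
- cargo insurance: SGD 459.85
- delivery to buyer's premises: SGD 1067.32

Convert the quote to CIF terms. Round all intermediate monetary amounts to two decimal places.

CIF price: SGD 56260.89

Not relevant to the conversion: delivery — on the buyer under both terms; not part of either seller's price.
From FCA to CIF, the seller additionally bears: origin terminal, freight, insurance.
CIF price = 51881.75 + 364.86 + 3554.43 + 459.85 = 56260.89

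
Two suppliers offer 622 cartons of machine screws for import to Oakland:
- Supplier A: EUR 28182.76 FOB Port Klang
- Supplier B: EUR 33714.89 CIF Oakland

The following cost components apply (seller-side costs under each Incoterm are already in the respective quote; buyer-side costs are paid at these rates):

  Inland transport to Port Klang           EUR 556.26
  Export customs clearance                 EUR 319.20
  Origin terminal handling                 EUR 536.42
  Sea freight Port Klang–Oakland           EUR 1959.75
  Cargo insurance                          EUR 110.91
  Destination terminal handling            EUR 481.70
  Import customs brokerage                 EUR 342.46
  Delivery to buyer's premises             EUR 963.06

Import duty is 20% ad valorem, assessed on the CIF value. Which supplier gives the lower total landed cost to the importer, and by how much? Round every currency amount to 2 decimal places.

Supplier A is cheaper by EUR 4153.77

Supplier A (FOB):
CIF value = FOB price + freight + insurance = 28182.76 + 1959.75 + 110.91 = 30253.42
Import duty = 30253.42 × 20% = 6050.68
Buyer bears (A): 1959.75 + 110.91 + 481.70 + 342.46 + 963.06 = 3857.88
Landed cost (A) = invoice 28182.76 + 3857.88 + duty 6050.68 = 38091.32
Supplier B (CIF):
The CIF price already equals the CIF value: 33714.89
Import duty = 33714.89 × 20% = 6742.98
Buyer bears (B): 481.70 + 342.46 + 963.06 = 1787.22
Landed cost (B) = invoice 33714.89 + 1787.22 + duty 6742.98 = 42245.09
Difference = |38091.32 − 42245.09| = 4153.77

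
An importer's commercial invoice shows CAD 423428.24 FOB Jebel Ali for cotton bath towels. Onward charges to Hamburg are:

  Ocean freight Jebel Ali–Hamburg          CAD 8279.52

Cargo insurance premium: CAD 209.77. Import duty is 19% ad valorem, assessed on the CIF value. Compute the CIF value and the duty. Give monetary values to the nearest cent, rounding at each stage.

CIF value: CAD 431917.53; import duty: CAD 82064.33

CIF = FOB price + freight + insurance
CIF = 423428.24 + 8279.52 + 209.77 = 431917.53
Import duty = 431917.53 × 19% = 82064.33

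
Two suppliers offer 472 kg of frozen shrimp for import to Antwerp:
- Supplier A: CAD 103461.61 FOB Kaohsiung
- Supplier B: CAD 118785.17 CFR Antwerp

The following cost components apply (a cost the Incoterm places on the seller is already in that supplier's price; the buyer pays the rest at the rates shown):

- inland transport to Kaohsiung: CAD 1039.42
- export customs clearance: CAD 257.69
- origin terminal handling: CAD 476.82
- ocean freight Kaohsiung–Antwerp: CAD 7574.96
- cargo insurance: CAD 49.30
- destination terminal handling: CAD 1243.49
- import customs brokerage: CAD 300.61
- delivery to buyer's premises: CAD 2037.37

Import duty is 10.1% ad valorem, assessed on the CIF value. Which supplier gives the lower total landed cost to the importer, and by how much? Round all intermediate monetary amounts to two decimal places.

Supplier A is cheaper by CAD 8531.21

Supplier A (FOB):
CIF value = FOB price + freight + insurance = 103461.61 + 7574.96 + 49.30 = 111085.87
Import duty = 111085.87 × 10.1% = 11219.67
Buyer bears (A): 7574.96 + 49.30 + 1243.49 + 300.61 + 2037.37 = 11205.73
Landed cost (A) = invoice 103461.61 + 11205.73 + duty 11219.67 = 125887.01
Supplier B (CFR):
CIF value = CFR price + insurance = 118785.17 + 49.30 = 118834.47
Import duty = 118834.47 × 10.1% = 12002.28
Buyer bears (B): 49.30 + 1243.49 + 300.61 + 2037.37 = 3630.77
Landed cost (B) = invoice 118785.17 + 3630.77 + duty 12002.28 = 134418.22
Difference = |125887.01 − 134418.22| = 8531.21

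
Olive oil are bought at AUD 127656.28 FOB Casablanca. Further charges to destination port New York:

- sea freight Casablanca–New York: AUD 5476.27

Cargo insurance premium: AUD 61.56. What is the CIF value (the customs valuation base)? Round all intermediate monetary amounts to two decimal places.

CIF value: AUD 133194.11

CIF = FOB price + freight + insurance
CIF = 127656.28 + 5476.27 + 61.56 = 133194.11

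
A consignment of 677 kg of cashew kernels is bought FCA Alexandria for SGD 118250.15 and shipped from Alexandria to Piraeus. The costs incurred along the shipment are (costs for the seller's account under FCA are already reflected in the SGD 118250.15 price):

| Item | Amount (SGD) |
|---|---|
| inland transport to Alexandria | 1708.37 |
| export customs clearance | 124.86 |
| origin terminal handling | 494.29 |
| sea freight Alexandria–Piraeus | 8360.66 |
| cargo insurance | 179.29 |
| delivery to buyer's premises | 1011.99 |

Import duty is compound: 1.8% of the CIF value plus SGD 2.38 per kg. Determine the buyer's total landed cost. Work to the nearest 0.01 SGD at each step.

Total landed cost: SGD 132198.76

FCA: the seller delivers export-cleared goods to the carrier; the buyer bears costs from that point.
Already in the invoice (seller's account under FCA): inland to port, export clearance — exclude.
CIF value = FCA price + origin terminal + freight + insurance = 118250.15 + 494.29 + 8360.66 + 179.29 = 127284.39
Ad valorem component: 127284.39 × 1.8% = 2291.12
Specific component: 677 × 2.38 = 1611.26
Import duty = 2291.12 + 1611.26 = 3902.38
Buyer bears: origin terminal 494.29 + freight 8360.66 + insurance 179.29 + delivery 1011.99 + duty 3902.38 = 13948.61
Landed cost = invoice 118250.15 + 13948.61 = 132198.76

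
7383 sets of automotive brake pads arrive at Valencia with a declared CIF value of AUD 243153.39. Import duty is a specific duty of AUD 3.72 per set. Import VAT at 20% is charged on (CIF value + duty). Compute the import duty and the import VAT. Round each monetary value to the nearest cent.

Import duty = 7383 × 3.72 = 27464.76
VAT base = CIF + duty = 243153.39 + 27464.76 = 270618.15
Import VAT = 270618.15 × 20% = 54123.63

Import duty: AUD 27464.76; import VAT: AUD 54123.63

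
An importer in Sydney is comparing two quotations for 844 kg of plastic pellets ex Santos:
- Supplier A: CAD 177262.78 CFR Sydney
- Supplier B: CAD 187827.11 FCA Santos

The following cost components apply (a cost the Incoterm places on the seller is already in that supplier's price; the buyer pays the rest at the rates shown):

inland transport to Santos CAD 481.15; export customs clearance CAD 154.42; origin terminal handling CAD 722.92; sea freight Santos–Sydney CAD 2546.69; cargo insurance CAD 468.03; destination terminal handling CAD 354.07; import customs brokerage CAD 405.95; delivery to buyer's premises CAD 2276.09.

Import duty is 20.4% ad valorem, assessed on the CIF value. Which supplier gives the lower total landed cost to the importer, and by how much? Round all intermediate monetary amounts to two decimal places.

Supplier A is cheaper by CAD 16656.06

Supplier A (CFR):
CIF value = CFR price + insurance = 177262.78 + 468.03 = 177730.81
Import duty = 177730.81 × 20.4% = 36257.09
Buyer bears (A): 468.03 + 354.07 + 405.95 + 2276.09 = 3504.14
Landed cost (A) = invoice 177262.78 + 3504.14 + duty 36257.09 = 217024.01
Supplier B (FCA):
CIF value = FCA price + origin terminal + freight + insurance = 187827.11 + 722.92 + 2546.69 + 468.03 = 191564.75
Import duty = 191564.75 × 20.4% = 39079.21
Buyer bears (B): 722.92 + 2546.69 + 468.03 + 354.07 + 405.95 + 2276.09 = 6773.75
Landed cost (B) = invoice 187827.11 + 6773.75 + duty 39079.21 = 233680.07
Difference = |217024.01 − 233680.07| = 16656.06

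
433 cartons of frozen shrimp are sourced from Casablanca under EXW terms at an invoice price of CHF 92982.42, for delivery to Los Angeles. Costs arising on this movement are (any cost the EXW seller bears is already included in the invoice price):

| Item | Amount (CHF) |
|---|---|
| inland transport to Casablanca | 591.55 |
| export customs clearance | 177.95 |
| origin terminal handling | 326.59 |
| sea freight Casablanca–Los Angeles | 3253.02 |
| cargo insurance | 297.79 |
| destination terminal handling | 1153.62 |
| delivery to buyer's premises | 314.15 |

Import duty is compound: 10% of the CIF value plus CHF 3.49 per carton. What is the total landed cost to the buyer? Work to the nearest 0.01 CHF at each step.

EXW: the seller makes goods available at their premises; the buyer bears all onward costs.
CIF value = EXW price + inland to port + export clearance + origin terminal + freight + insurance = 92982.42 + 591.55 + 177.95 + 326.59 + 3253.02 + 297.79 = 97629.32
Ad valorem component: 97629.32 × 10% = 9762.93
Specific component: 433 × 3.49 = 1511.17
Import duty = 9762.93 + 1511.17 = 11274.10
Buyer bears: inland to port 591.55 + export clearance 177.95 + origin terminal 326.59 + freight 3253.02 + insurance 297.79 + destination terminal 1153.62 + delivery 314.15 + duty 11274.10 = 17388.77
Landed cost = invoice 92982.42 + 17388.77 = 110371.19

Total landed cost: CHF 110371.19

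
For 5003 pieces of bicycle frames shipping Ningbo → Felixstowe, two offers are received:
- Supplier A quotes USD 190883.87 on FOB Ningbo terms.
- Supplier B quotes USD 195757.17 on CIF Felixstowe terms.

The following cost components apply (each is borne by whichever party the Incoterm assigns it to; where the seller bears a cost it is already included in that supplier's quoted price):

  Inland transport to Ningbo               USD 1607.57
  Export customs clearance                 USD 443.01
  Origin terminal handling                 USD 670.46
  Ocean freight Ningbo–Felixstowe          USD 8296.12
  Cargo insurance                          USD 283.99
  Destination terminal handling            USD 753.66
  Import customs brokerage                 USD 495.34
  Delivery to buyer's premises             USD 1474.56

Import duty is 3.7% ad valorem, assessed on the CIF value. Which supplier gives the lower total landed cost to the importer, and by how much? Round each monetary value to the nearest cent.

Supplier B is cheaper by USD 3843.96

Supplier A (FOB):
CIF value = FOB price + freight + insurance = 190883.87 + 8296.12 + 283.99 = 199463.98
Import duty = 199463.98 × 3.7% = 7380.17
Buyer bears (A): 8296.12 + 283.99 + 753.66 + 495.34 + 1474.56 = 11303.67
Landed cost (A) = invoice 190883.87 + 11303.67 + duty 7380.17 = 209567.71
Supplier B (CIF):
The CIF price already equals the CIF value: 195757.17
Import duty = 195757.17 × 3.7% = 7243.02
Buyer bears (B): 753.66 + 495.34 + 1474.56 = 2723.56
Landed cost (B) = invoice 195757.17 + 2723.56 + duty 7243.02 = 205723.75
Difference = |209567.71 − 205723.75| = 3843.96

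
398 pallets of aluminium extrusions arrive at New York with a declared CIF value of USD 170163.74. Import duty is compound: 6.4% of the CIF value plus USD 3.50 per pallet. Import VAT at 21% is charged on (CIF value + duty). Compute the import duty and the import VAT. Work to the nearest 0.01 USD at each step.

Import duty: USD 12283.48; import VAT: USD 38313.92

Ad valorem component: 170163.74 × 6.4% = 10890.48
Specific component: 398 × 3.50 = 1393.00
Import duty = 10890.48 + 1393.00 = 12283.48
VAT base = CIF + duty = 170163.74 + 12283.48 = 182447.22
Import VAT = 182447.22 × 21% = 38313.92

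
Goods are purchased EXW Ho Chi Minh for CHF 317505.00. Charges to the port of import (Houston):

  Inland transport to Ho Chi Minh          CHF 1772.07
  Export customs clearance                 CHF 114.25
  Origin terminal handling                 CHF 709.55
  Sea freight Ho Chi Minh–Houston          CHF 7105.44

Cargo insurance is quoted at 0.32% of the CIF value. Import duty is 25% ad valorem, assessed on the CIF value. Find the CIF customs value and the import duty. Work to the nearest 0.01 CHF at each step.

Let C be the CIF value. C = EXW price + pre-shipment costs + freight + 0.32% × C
C − 0.32% × C = 317505.00 + 1772.07 + 114.25 + 709.55 + 7105.44
0.9968 × C = 327206.31
C = 327206.31 / 0.9968 = 328256.73
Insurance premium = 0.32% × 328256.73 = 1050.42
Import duty = 328256.73 × 25% = 82064.18

CIF value: CHF 328256.73; import duty: CHF 82064.18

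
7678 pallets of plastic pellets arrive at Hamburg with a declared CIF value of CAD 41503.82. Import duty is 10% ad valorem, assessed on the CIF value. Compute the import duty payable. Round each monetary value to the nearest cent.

Import duty: CAD 4150.38

Import duty = 41503.82 × 10% = 4150.38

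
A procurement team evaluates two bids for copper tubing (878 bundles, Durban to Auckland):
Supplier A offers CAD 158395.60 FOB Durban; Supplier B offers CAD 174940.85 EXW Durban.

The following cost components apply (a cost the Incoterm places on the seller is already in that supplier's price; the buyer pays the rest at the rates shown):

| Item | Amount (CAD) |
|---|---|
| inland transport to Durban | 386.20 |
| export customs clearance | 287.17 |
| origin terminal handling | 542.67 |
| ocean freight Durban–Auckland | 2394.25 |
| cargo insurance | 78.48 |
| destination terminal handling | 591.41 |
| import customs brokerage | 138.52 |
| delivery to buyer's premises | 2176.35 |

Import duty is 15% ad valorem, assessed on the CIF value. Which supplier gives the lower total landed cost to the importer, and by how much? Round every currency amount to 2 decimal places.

Supplier A (FOB):
CIF value = FOB price + freight + insurance = 158395.60 + 2394.25 + 78.48 = 160868.33
Import duty = 160868.33 × 15% = 24130.25
Buyer bears (A): 2394.25 + 78.48 + 591.41 + 138.52 + 2176.35 = 5379.01
Landed cost (A) = invoice 158395.60 + 5379.01 + duty 24130.25 = 187904.86
Supplier B (EXW):
CIF value = EXW price + inland to port + export clearance + origin terminal + freight + insurance = 174940.85 + 386.20 + 287.17 + 542.67 + 2394.25 + 78.48 = 178629.62
Import duty = 178629.62 × 15% = 26794.44
Buyer bears (B): 386.20 + 287.17 + 542.67 + 2394.25 + 78.48 + 591.41 + 138.52 + 2176.35 = 6595.05
Landed cost (B) = invoice 174940.85 + 6595.05 + duty 26794.44 = 208330.34
Difference = |187904.86 − 208330.34| = 20425.48

Supplier A is cheaper by CAD 20425.48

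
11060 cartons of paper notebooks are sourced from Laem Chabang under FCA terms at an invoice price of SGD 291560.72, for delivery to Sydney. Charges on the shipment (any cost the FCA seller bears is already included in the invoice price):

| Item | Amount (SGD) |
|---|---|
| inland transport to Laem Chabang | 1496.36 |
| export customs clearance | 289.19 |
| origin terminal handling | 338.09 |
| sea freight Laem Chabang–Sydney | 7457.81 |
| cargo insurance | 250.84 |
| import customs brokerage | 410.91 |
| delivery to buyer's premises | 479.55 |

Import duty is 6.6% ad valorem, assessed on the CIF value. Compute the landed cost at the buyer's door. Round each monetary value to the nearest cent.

Total landed cost: SGD 320272.01

FCA: the seller delivers export-cleared goods to the carrier; the buyer bears costs from that point.
Already in the invoice (seller's account under FCA): inland to port, export clearance — exclude.
CIF value = FCA price + origin terminal + freight + insurance = 291560.72 + 338.09 + 7457.81 + 250.84 = 299607.46
Import duty = 299607.46 × 6.6% = 19774.09
Buyer bears: origin terminal 338.09 + freight 7457.81 + insurance 250.84 + brokerage 410.91 + delivery 479.55 + duty 19774.09 = 28711.29
Landed cost = invoice 291560.72 + 28711.29 = 320272.01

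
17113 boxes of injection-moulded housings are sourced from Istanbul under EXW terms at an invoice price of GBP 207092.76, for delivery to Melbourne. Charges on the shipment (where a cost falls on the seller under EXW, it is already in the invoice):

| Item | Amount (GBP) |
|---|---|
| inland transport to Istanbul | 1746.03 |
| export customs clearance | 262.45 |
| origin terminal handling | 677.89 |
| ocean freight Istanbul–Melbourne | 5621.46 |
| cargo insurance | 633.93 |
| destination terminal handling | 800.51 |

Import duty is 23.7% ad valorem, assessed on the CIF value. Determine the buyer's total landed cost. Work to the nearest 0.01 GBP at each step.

Total landed cost: GBP 268035.21

EXW: the seller makes goods available at their premises; the buyer bears all onward costs.
CIF value = EXW price + inland to port + export clearance + origin terminal + freight + insurance = 207092.76 + 1746.03 + 262.45 + 677.89 + 5621.46 + 633.93 = 216034.52
Import duty = 216034.52 × 23.7% = 51200.18
Buyer bears: inland to port 1746.03 + export clearance 262.45 + origin terminal 677.89 + freight 5621.46 + insurance 633.93 + destination terminal 800.51 + duty 51200.18 = 60942.45
Landed cost = invoice 207092.76 + 60942.45 = 268035.21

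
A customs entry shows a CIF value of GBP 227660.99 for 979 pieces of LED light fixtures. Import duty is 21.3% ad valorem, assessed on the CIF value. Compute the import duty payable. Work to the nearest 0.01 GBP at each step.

Import duty = 227660.99 × 21.3% = 48491.79

Import duty: GBP 48491.79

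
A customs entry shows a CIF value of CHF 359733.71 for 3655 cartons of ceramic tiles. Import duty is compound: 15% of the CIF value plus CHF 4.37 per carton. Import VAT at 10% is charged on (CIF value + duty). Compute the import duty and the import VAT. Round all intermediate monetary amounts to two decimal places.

Import duty: CHF 69932.41; import VAT: CHF 42966.61

Ad valorem component: 359733.71 × 15% = 53960.06
Specific component: 3655 × 4.37 = 15972.35
Import duty = 53960.06 + 15972.35 = 69932.41
VAT base = CIF + duty = 359733.71 + 69932.41 = 429666.12
Import VAT = 429666.12 × 10% = 42966.61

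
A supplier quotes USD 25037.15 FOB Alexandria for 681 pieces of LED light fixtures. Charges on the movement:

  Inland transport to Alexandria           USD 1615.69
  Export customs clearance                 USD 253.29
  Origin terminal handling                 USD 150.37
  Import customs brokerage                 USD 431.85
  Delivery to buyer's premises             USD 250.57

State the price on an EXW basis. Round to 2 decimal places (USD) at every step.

EXW price: USD 23017.80

Not relevant to the conversion: brokerage, delivery — on the buyer under both terms; not part of either seller's price.
From FOB to EXW, the seller no longer bears: inland to port, export clearance, origin terminal.
EXW price = 25037.15 − 1615.69 − 253.29 − 150.37 = 23017.80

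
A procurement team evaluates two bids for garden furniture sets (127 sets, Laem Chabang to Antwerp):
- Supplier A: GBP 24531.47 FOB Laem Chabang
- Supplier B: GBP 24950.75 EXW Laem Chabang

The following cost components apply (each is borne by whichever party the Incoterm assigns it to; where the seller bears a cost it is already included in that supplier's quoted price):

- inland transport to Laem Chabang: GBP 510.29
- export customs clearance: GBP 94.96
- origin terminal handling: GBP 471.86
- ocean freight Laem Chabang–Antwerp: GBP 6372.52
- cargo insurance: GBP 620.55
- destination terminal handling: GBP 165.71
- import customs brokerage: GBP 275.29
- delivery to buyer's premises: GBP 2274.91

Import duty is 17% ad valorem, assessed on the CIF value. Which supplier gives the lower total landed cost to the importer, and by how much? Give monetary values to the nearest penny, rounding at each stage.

Supplier A (FOB):
CIF value = FOB price + freight + insurance = 24531.47 + 6372.52 + 620.55 = 31524.54
Import duty = 31524.54 × 17% = 5359.17
Buyer bears (A): 6372.52 + 620.55 + 165.71 + 275.29 + 2274.91 = 9708.98
Landed cost (A) = invoice 24531.47 + 9708.98 + duty 5359.17 = 39599.62
Supplier B (EXW):
CIF value = EXW price + inland to port + export clearance + origin terminal + freight + insurance = 24950.75 + 510.29 + 94.96 + 471.86 + 6372.52 + 620.55 = 33020.93
Import duty = 33020.93 × 17% = 5613.56
Buyer bears (B): 510.29 + 94.96 + 471.86 + 6372.52 + 620.55 + 165.71 + 275.29 + 2274.91 = 10786.09
Landed cost (B) = invoice 24950.75 + 10786.09 + duty 5613.56 = 41350.40
Difference = |39599.62 − 41350.40| = 1750.78

Supplier A is cheaper by GBP 1750.78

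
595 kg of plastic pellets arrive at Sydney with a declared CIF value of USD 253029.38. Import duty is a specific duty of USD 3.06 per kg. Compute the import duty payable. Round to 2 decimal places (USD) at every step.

Import duty: USD 1820.70

Import duty = 595 × 3.06 = 1820.70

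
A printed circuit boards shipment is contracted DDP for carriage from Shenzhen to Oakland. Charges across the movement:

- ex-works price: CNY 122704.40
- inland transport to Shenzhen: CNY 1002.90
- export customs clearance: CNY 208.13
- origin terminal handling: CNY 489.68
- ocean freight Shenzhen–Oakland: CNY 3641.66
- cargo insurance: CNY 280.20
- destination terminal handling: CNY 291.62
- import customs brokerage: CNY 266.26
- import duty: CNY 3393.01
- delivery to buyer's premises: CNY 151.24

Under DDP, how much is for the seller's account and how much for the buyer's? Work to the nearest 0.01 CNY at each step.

DDP: the seller bears all costs including import duty.
Seller's account: goods 122704.40 + inland to port 1002.90 + export clearance 208.13 + origin terminal 489.68 + freight 3641.66 + insurance 280.20 + destination terminal 291.62 + brokerage 266.26 + duty 3393.01 + delivery 151.24 = 132429.10
Buyer's account: 0.00

Seller: CNY 132429.10; buyer: CNY 0.00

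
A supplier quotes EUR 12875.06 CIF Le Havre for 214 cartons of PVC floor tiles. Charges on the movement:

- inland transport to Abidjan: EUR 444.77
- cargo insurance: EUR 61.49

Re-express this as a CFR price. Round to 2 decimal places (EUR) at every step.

CFR price: EUR 12813.57

Not relevant to the conversion: inland to port — on the seller under both CIF and CFR; already in the CIF price and stays in the CFR price.
From CIF to CFR, the seller no longer bears: insurance.
CFR price = 12875.06 − 61.49 = 12813.57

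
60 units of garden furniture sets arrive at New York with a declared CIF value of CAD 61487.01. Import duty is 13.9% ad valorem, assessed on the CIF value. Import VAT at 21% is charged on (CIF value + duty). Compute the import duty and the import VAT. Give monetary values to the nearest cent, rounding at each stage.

Import duty: CAD 8546.69; import VAT: CAD 14707.08

Import duty = 61487.01 × 13.9% = 8546.69
VAT base = CIF + duty = 61487.01 + 8546.69 = 70033.70
Import VAT = 70033.70 × 21% = 14707.08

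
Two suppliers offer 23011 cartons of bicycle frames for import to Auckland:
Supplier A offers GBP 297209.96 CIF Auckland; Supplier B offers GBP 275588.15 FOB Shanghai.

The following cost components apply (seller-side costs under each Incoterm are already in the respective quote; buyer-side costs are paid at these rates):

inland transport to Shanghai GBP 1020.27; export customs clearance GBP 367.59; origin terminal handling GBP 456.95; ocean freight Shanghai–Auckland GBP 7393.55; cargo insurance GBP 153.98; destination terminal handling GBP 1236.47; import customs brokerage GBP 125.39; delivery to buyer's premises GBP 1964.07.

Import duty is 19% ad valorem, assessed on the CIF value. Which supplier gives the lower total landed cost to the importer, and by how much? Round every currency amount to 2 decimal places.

Supplier B is cheaper by GBP 16748.39

Supplier A (CIF):
The CIF price already equals the CIF value: 297209.96
Import duty = 297209.96 × 19% = 56469.89
Buyer bears (A): 1236.47 + 125.39 + 1964.07 = 3325.93
Landed cost (A) = invoice 297209.96 + 3325.93 + duty 56469.89 = 357005.78
Supplier B (FOB):
CIF value = FOB price + freight + insurance = 275588.15 + 7393.55 + 153.98 = 283135.68
Import duty = 283135.68 × 19% = 53795.78
Buyer bears (B): 7393.55 + 153.98 + 1236.47 + 125.39 + 1964.07 = 10873.46
Landed cost (B) = invoice 275588.15 + 10873.46 + duty 53795.78 = 340257.39
Difference = |357005.78 − 340257.39| = 16748.39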